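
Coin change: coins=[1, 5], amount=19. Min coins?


dp[0]=0; dp[i]=1+min(dp[i-c] for c in coins)
...dp[14]=6, dp[15]=3, dp[16]=4, dp[17]=5, dp[18]=6, dp[19]=7
Minimum coins for 19 = 7


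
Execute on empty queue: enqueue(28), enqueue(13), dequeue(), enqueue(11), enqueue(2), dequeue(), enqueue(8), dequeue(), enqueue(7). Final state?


enqueue(28) -> [28]
enqueue(13) -> [28, 13]
dequeue() returns 28 -> [13]
enqueue(11) -> [13, 11]
enqueue(2) -> [13, 11, 2]
dequeue() returns 13 -> [11, 2]
enqueue(8) -> [11, 2, 8]
dequeue() returns 11 -> [2, 8]
enqueue(7) -> [2, 8, 7]
Final queue (front to back): [2, 8, 7]


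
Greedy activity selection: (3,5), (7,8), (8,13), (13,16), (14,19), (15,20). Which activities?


Greedy: pick earliest-ending, then skip overlaps.
Selected (4 activities): [(3, 5), (7, 8), (8, 13), (13, 16)]


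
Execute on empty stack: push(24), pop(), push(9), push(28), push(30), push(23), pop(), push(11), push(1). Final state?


push(24) -> [24]
pop() returns 24 -> []
push(9) -> [9]
push(28) -> [9, 28]
push(30) -> [9, 28, 30]
push(23) -> [9, 28, 30, 23]
pop() returns 23 -> [9, 28, 30]
push(11) -> [9, 28, 30, 11]
push(1) -> [9, 28, 30, 11, 1]
Final stack (bottom to top): [9, 28, 30, 11, 1]


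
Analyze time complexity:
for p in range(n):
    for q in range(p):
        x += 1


Per nesting level: O(n) * O(n) [triangular over p] = O(n^2)
Complexity: O(n^2)


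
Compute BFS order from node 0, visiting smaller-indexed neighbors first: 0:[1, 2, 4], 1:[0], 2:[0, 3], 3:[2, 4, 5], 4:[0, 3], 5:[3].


BFS queue: start with [0]
Visit order: [0, 1, 2, 4, 3, 5]


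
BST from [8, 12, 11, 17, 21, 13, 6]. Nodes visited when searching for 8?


BST root = 8
Search for 8: compare at each node
Path: [8]


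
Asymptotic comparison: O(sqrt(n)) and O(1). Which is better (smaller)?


constant grows slower than sublinear
O(1) is asymptotically smaller; O(sqrt(n)) grows faster


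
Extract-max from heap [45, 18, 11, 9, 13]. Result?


Max = 45
Replace root with last, heapify down
Resulting heap: [18, 13, 11, 9]


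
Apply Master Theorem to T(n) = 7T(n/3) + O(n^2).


a=7, b=3, c=2. log_3(7)=1.771 < c=2. Case 3: O(n^c) = O(n^2)
Complexity: O(n^2)


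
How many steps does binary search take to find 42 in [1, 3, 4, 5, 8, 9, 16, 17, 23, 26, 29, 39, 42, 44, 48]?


Search for 42:
[0,14] mid=7 arr[7]=17
[8,14] mid=11 arr[11]=39
[12,14] mid=13 arr[13]=44
[12,12] mid=12 arr[12]=42
Total: 4 comparisons


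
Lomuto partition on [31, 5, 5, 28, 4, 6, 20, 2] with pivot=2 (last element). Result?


Elements <= 2 go left of pivot.
Result: [2, 5, 5, 28, 4, 6, 20, 31], pivot at index 0


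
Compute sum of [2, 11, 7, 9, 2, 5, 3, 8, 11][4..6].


Prefix sums: [0, 2, 13, 20, 29, 31, 36, 39, 47, 58]
Sum[4..6] = prefix[7] - prefix[4] = 39 - 29 = 10


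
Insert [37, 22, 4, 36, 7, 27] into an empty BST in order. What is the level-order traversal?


Root = 37; build tree by BST insertion.
Level-Order traversal: [37, 22, 4, 36, 7, 27]


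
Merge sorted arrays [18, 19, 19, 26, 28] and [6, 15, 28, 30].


Compare heads, take smaller each step.
Merged: [6, 15, 18, 19, 19, 26, 28, 28, 30]


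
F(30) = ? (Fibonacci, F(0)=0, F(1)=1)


F(n)=F(n-1)+F(n-2)
...F(28)=317811, F(29)=514229, F(30)=832040


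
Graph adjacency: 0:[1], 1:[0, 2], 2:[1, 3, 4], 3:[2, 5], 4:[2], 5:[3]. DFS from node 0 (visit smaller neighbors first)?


DFS stack-based: start with [0]
Visit order: [0, 1, 2, 3, 5, 4]


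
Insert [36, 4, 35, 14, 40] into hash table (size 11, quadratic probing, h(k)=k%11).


Insertions: 36->slot 3; 4->slot 4; 35->slot 2; 14->slot 7; 40->slot 8
Table: [None, None, 35, 36, 4, None, None, 14, 40, None, None]


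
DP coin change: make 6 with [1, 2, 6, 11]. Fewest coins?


dp[0]=0; dp[i]=1+min(dp[i-c] for c in coins)
...dp[1]=1, dp[2]=1, dp[3]=2, dp[4]=2, dp[5]=3, dp[6]=1
Minimum coins for 6 = 1


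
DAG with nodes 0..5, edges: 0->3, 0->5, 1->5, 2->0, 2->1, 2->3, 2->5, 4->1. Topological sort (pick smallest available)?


Kahn's algorithm, process smallest node first
Order: [2, 0, 3, 4, 1, 5]


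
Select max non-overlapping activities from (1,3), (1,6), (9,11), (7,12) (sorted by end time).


Greedy: pick earliest-ending, then skip overlaps.
Selected (2 activities): [(1, 3), (9, 11)]


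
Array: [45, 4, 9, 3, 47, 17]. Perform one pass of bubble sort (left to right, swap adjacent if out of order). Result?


After one pass: [4, 9, 3, 45, 17, 47]


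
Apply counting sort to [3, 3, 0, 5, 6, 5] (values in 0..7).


Count array: [1, 0, 0, 2, 0, 2, 1, 0]
Reconstruct: [0, 3, 3, 5, 5, 6]


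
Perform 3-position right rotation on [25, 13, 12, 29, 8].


Right rotate by 3: [12, 29, 8, 25, 13]


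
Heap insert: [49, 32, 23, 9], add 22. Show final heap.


Append 22: [49, 32, 23, 9, 22]
Bubble up: no swaps needed
Result: [49, 32, 23, 9, 22]


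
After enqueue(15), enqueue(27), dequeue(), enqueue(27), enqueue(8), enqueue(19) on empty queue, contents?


enqueue(15) -> [15]
enqueue(27) -> [15, 27]
dequeue() returns 15 -> [27]
enqueue(27) -> [27, 27]
enqueue(8) -> [27, 27, 8]
enqueue(19) -> [27, 27, 8, 19]
Final queue (front to back): [27, 27, 8, 19]


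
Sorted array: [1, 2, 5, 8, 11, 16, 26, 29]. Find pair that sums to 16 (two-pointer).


Two pointers: lo=0, hi=7
Found pair: (5, 11) summing to 16


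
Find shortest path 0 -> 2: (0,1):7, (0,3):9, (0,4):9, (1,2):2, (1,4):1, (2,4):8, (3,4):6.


Dijkstra from 0:
Distances: {0: 0, 1: 7, 2: 9, 3: 9, 4: 8}
Shortest distance to 2 = 9, path = [0, 1, 2]


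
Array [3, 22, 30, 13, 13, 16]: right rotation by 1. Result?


Right rotate by 1: [16, 3, 22, 30, 13, 13]


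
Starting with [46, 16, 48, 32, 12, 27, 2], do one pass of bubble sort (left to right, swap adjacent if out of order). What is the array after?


After one pass: [16, 46, 32, 12, 27, 2, 48]


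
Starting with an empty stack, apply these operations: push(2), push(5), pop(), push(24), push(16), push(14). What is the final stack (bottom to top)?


push(2) -> [2]
push(5) -> [2, 5]
pop() returns 5 -> [2]
push(24) -> [2, 24]
push(16) -> [2, 24, 16]
push(14) -> [2, 24, 16, 14]
Final stack (bottom to top): [2, 24, 16, 14]


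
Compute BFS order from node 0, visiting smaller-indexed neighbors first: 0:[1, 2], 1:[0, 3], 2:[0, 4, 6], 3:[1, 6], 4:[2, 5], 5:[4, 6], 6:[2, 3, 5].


BFS queue: start with [0]
Visit order: [0, 1, 2, 3, 4, 6, 5]


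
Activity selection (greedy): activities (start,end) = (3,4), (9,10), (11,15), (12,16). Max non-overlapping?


Greedy: pick earliest-ending, then skip overlaps.
Selected (3 activities): [(3, 4), (9, 10), (11, 15)]


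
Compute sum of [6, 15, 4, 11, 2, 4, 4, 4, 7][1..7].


Prefix sums: [0, 6, 21, 25, 36, 38, 42, 46, 50, 57]
Sum[1..7] = prefix[8] - prefix[1] = 50 - 6 = 44


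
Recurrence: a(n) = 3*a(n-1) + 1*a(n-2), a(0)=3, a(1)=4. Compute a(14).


Build bottom-up:
...a(12)=2293563, a(13)=7575124, a(14)=3*7575124+1*2293563=25018935


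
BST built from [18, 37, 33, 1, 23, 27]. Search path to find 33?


BST root = 18
Search for 33: compare at each node
Path: [18, 37, 33]


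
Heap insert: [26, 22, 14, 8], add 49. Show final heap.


Append 49: [26, 22, 14, 8, 49]
Bubble up: swap idx 4(49) with idx 1(22); swap idx 1(49) with idx 0(26)
Result: [49, 26, 14, 8, 22]


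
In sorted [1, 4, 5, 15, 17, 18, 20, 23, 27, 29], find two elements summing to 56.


Two pointers: lo=0, hi=9
Found pair: (27, 29) summing to 56


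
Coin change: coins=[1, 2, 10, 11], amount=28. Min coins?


dp[0]=0; dp[i]=1+min(dp[i-c] for c in coins)
...dp[23]=3, dp[24]=3, dp[25]=4, dp[26]=4, dp[27]=5, dp[28]=5
Minimum coins for 28 = 5


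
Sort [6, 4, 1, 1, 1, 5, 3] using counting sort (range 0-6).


Count array: [0, 3, 0, 1, 1, 1, 1]
Reconstruct: [1, 1, 1, 3, 4, 5, 6]


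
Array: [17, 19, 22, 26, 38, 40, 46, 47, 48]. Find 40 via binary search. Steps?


Search for 40:
[0,8] mid=4 arr[4]=38
[5,8] mid=6 arr[6]=46
[5,5] mid=5 arr[5]=40
Total: 3 comparisons


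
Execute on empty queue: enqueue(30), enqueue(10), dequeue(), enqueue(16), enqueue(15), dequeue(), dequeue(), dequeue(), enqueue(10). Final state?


enqueue(30) -> [30]
enqueue(10) -> [30, 10]
dequeue() returns 30 -> [10]
enqueue(16) -> [10, 16]
enqueue(15) -> [10, 16, 15]
dequeue() returns 10 -> [16, 15]
dequeue() returns 16 -> [15]
dequeue() returns 15 -> []
enqueue(10) -> [10]
Final queue (front to back): [10]


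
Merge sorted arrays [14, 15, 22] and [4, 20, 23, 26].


Compare heads, take smaller each step.
Merged: [4, 14, 15, 20, 22, 23, 26]


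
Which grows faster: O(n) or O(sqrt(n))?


sublinear grows slower than linear
O(sqrt(n)) is asymptotically smaller; O(n) grows faster


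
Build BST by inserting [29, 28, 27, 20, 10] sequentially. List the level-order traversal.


Root = 29; build tree by BST insertion.
Level-Order traversal: [29, 28, 27, 20, 10]


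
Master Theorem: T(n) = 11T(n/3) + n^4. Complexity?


a=11, b=3, c=4. log_3(11)=2.183 < c=4. Case 3: O(n^c) = O(n^4)
Complexity: O(n^4)


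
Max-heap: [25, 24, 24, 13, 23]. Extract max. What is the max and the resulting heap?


Max = 25
Replace root with last, heapify down
Resulting heap: [24, 23, 24, 13]


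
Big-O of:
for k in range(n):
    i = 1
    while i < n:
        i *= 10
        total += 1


Per nesting level: O(n) * O(log n) = O(n log n)
Complexity: O(n log n)


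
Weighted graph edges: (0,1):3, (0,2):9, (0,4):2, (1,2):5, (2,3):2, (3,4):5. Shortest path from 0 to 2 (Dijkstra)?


Dijkstra from 0:
Distances: {0: 0, 1: 3, 2: 8, 3: 7, 4: 2}
Shortest distance to 2 = 8, path = [0, 1, 2]


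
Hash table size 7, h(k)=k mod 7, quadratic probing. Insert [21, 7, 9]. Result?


Insertions: 21->slot 0; 7->slot 1; 9->slot 2
Table: [21, 7, 9, None, None, None, None]


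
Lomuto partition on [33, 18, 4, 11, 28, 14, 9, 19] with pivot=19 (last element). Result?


Elements <= 19 go left of pivot.
Result: [18, 4, 11, 14, 9, 19, 28, 33], pivot at index 5


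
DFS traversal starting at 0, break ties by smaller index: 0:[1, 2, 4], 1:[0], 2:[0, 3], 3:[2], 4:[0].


DFS stack-based: start with [0]
Visit order: [0, 1, 2, 3, 4]


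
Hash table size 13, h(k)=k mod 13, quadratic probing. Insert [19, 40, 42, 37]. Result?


Insertions: 19->slot 6; 40->slot 1; 42->slot 3; 37->slot 11
Table: [None, 40, None, 42, None, None, 19, None, None, None, None, 37, None]


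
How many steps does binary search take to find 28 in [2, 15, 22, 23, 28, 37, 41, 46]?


Search for 28:
[0,7] mid=3 arr[3]=23
[4,7] mid=5 arr[5]=37
[4,4] mid=4 arr[4]=28
Total: 3 comparisons


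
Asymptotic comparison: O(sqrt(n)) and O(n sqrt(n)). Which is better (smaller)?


sublinear grows slower than n^1.5
O(sqrt(n)) is asymptotically smaller; O(n sqrt(n)) grows faster


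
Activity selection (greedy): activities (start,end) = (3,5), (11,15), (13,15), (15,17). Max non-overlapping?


Greedy: pick earliest-ending, then skip overlaps.
Selected (3 activities): [(3, 5), (11, 15), (15, 17)]


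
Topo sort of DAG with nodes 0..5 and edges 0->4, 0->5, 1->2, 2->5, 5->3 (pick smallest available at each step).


Kahn's algorithm, process smallest node first
Order: [0, 1, 2, 4, 5, 3]


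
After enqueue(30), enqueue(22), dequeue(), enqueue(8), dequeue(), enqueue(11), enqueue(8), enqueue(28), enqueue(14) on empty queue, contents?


enqueue(30) -> [30]
enqueue(22) -> [30, 22]
dequeue() returns 30 -> [22]
enqueue(8) -> [22, 8]
dequeue() returns 22 -> [8]
enqueue(11) -> [8, 11]
enqueue(8) -> [8, 11, 8]
enqueue(28) -> [8, 11, 8, 28]
enqueue(14) -> [8, 11, 8, 28, 14]
Final queue (front to back): [8, 11, 8, 28, 14]


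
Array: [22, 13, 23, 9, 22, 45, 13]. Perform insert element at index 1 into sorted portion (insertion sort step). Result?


After one pass: [13, 22, 23, 9, 22, 45, 13]


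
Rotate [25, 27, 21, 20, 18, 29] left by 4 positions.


Left rotate by 4: [18, 29, 25, 27, 21, 20]


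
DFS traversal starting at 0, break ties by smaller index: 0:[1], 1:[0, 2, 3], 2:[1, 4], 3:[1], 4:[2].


DFS stack-based: start with [0]
Visit order: [0, 1, 2, 4, 3]


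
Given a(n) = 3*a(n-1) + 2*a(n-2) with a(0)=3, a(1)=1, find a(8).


Build bottom-up:
...a(6)=1329, a(7)=4733, a(8)=3*4733+2*1329=16857


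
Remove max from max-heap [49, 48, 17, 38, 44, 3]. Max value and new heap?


Max = 49
Replace root with last, heapify down
Resulting heap: [48, 44, 17, 38, 3]


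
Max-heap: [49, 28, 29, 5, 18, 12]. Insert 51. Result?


Append 51: [49, 28, 29, 5, 18, 12, 51]
Bubble up: swap idx 6(51) with idx 2(29); swap idx 2(51) with idx 0(49)
Result: [51, 28, 49, 5, 18, 12, 29]


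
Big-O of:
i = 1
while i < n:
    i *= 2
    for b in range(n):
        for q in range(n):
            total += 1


Per nesting level: O(log n) * O(n) * O(n) = O(n^2 log n)
Complexity: O(n^2 log n)


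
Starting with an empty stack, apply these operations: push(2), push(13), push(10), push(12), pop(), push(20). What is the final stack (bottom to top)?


push(2) -> [2]
push(13) -> [2, 13]
push(10) -> [2, 13, 10]
push(12) -> [2, 13, 10, 12]
pop() returns 12 -> [2, 13, 10]
push(20) -> [2, 13, 10, 20]
Final stack (bottom to top): [2, 13, 10, 20]


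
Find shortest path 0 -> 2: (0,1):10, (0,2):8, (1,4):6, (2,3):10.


Dijkstra from 0:
Distances: {0: 0, 1: 10, 2: 8, 3: 18, 4: 16}
Shortest distance to 2 = 8, path = [0, 2]


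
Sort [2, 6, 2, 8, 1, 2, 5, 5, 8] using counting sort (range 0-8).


Count array: [0, 1, 3, 0, 0, 2, 1, 0, 2]
Reconstruct: [1, 2, 2, 2, 5, 5, 6, 8, 8]


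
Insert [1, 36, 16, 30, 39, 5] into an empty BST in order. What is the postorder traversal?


Root = 1; build tree by BST insertion.
Postorder traversal: [5, 30, 16, 39, 36, 1]


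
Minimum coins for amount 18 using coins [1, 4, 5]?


dp[0]=0; dp[i]=1+min(dp[i-c] for c in coins)
...dp[13]=3, dp[14]=3, dp[15]=3, dp[16]=4, dp[17]=4, dp[18]=4
Minimum coins for 18 = 4


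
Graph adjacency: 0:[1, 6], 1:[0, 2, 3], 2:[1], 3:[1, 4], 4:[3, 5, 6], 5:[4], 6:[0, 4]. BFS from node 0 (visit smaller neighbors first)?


BFS queue: start with [0]
Visit order: [0, 1, 6, 2, 3, 4, 5]


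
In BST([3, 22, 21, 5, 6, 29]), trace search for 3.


BST root = 3
Search for 3: compare at each node
Path: [3]


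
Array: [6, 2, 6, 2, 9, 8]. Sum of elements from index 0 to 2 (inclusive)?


Prefix sums: [0, 6, 8, 14, 16, 25, 33]
Sum[0..2] = prefix[3] - prefix[0] = 14 - 0 = 14


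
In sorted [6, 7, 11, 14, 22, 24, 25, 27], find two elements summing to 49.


Two pointers: lo=0, hi=7
Found pair: (22, 27) summing to 49


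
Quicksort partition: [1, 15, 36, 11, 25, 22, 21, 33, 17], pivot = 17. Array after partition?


Elements <= 17 go left of pivot.
Result: [1, 15, 11, 17, 25, 22, 21, 33, 36], pivot at index 3


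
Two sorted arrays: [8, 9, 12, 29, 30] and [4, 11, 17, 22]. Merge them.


Compare heads, take smaller each step.
Merged: [4, 8, 9, 11, 12, 17, 22, 29, 30]


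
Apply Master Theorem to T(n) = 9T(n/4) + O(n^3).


a=9, b=4, c=3. log_4(9)=1.585 < c=3. Case 3: O(n^c) = O(n^3)
Complexity: O(n^3)


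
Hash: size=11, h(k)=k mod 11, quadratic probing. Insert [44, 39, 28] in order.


Insertions: 44->slot 0; 39->slot 6; 28->slot 7
Table: [44, None, None, None, None, None, 39, 28, None, None, None]


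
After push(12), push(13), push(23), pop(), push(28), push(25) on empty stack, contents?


push(12) -> [12]
push(13) -> [12, 13]
push(23) -> [12, 13, 23]
pop() returns 23 -> [12, 13]
push(28) -> [12, 13, 28]
push(25) -> [12, 13, 28, 25]
Final stack (bottom to top): [12, 13, 28, 25]


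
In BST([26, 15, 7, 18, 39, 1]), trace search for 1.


BST root = 26
Search for 1: compare at each node
Path: [26, 15, 7, 1]


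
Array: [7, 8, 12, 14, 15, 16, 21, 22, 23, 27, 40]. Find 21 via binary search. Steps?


Search for 21:
[0,10] mid=5 arr[5]=16
[6,10] mid=8 arr[8]=23
[6,7] mid=6 arr[6]=21
Total: 3 comparisons


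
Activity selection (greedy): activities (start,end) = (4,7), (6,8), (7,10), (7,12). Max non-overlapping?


Greedy: pick earliest-ending, then skip overlaps.
Selected (2 activities): [(4, 7), (7, 10)]


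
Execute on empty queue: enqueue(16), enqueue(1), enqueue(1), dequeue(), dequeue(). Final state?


enqueue(16) -> [16]
enqueue(1) -> [16, 1]
enqueue(1) -> [16, 1, 1]
dequeue() returns 16 -> [1, 1]
dequeue() returns 1 -> [1]
Final queue (front to back): [1]


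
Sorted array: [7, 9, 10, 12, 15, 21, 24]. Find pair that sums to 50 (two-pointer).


Two pointers: lo=0, hi=6
No pair sums to 50


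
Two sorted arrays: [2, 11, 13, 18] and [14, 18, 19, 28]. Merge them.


Compare heads, take smaller each step.
Merged: [2, 11, 13, 14, 18, 18, 19, 28]


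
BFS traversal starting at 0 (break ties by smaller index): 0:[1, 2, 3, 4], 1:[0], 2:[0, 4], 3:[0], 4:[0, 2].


BFS queue: start with [0]
Visit order: [0, 1, 2, 3, 4]


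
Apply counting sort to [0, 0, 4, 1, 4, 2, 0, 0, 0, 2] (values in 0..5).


Count array: [5, 1, 2, 0, 2, 0]
Reconstruct: [0, 0, 0, 0, 0, 1, 2, 2, 4, 4]


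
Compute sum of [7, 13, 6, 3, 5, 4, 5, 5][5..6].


Prefix sums: [0, 7, 20, 26, 29, 34, 38, 43, 48]
Sum[5..6] = prefix[7] - prefix[5] = 43 - 34 = 9


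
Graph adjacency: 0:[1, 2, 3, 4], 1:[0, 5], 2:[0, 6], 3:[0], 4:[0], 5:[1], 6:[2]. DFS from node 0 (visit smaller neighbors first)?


DFS stack-based: start with [0]
Visit order: [0, 1, 5, 2, 6, 3, 4]


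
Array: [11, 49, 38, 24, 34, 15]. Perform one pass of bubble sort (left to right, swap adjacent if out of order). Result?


After one pass: [11, 38, 24, 34, 15, 49]


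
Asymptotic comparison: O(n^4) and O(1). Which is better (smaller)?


constant grows slower than quartic
O(1) is asymptotically smaller; O(n^4) grows faster


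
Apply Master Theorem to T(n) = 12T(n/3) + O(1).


a=12, b=3, c=0. log_3(12)=2.262 > c=0. Case 1: O(n^log_b(a)) = O(n^2.262)
Complexity: O(n^2.262)


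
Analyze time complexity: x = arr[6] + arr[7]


Analysis: constant-time operation, no loop
Complexity: O(1)


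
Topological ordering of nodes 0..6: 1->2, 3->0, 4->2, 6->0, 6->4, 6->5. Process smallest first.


Kahn's algorithm, process smallest node first
Order: [1, 3, 6, 0, 4, 2, 5]


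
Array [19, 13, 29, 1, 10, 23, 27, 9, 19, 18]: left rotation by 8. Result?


Left rotate by 8: [19, 18, 19, 13, 29, 1, 10, 23, 27, 9]


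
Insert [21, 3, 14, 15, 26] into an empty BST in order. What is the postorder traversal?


Root = 21; build tree by BST insertion.
Postorder traversal: [15, 14, 3, 26, 21]


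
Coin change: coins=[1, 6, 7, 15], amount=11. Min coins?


dp[0]=0; dp[i]=1+min(dp[i-c] for c in coins)
...dp[6]=1, dp[7]=1, dp[8]=2, dp[9]=3, dp[10]=4, dp[11]=5
Minimum coins for 11 = 5


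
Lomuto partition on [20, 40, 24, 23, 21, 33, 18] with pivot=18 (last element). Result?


Elements <= 18 go left of pivot.
Result: [18, 40, 24, 23, 21, 33, 20], pivot at index 0


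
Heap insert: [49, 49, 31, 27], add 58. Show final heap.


Append 58: [49, 49, 31, 27, 58]
Bubble up: swap idx 4(58) with idx 1(49); swap idx 1(58) with idx 0(49)
Result: [58, 49, 31, 27, 49]


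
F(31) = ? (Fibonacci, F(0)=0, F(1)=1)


F(n)=F(n-1)+F(n-2)
...F(29)=514229, F(30)=832040, F(31)=1346269


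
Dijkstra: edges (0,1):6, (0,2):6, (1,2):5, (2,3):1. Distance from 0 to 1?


Dijkstra from 0:
Distances: {0: 0, 1: 6, 2: 6, 3: 7}
Shortest distance to 1 = 6, path = [0, 1]


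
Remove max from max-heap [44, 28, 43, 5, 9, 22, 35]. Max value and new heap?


Max = 44
Replace root with last, heapify down
Resulting heap: [43, 28, 35, 5, 9, 22]


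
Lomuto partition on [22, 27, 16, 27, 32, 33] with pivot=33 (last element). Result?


Elements <= 33 go left of pivot.
Result: [22, 27, 16, 27, 32, 33], pivot at index 5


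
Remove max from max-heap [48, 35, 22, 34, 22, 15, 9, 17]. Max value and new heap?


Max = 48
Replace root with last, heapify down
Resulting heap: [35, 34, 22, 17, 22, 15, 9]


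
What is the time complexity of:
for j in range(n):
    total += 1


Per nesting level: O(n) = O(n)
Complexity: O(n)


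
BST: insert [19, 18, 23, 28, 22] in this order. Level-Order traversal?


Root = 19; build tree by BST insertion.
Level-Order traversal: [19, 18, 23, 22, 28]


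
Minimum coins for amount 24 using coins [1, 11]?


dp[0]=0; dp[i]=1+min(dp[i-c] for c in coins)
...dp[19]=9, dp[20]=10, dp[21]=11, dp[22]=2, dp[23]=3, dp[24]=4
Minimum coins for 24 = 4


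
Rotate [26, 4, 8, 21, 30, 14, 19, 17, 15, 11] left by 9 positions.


Left rotate by 9: [11, 26, 4, 8, 21, 30, 14, 19, 17, 15]


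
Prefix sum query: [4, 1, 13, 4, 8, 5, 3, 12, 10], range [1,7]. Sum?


Prefix sums: [0, 4, 5, 18, 22, 30, 35, 38, 50, 60]
Sum[1..7] = prefix[8] - prefix[1] = 50 - 4 = 46


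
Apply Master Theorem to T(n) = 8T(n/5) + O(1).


a=8, b=5, c=0. log_5(8)=1.292 > c=0. Case 1: O(n^log_b(a)) = O(n^1.292)
Complexity: O(n^1.292)


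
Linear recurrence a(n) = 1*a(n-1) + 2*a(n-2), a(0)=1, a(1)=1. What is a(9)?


Build bottom-up:
...a(7)=85, a(8)=171, a(9)=1*171+2*85=341


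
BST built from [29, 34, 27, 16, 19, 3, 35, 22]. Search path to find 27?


BST root = 29
Search for 27: compare at each node
Path: [29, 27]


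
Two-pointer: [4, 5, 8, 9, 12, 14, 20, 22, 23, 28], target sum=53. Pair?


Two pointers: lo=0, hi=9
No pair sums to 53


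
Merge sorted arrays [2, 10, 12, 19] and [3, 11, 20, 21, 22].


Compare heads, take smaller each step.
Merged: [2, 3, 10, 11, 12, 19, 20, 21, 22]


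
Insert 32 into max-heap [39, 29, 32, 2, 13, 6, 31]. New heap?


Append 32: [39, 29, 32, 2, 13, 6, 31, 32]
Bubble up: swap idx 7(32) with idx 3(2); swap idx 3(32) with idx 1(29)
Result: [39, 32, 32, 29, 13, 6, 31, 2]


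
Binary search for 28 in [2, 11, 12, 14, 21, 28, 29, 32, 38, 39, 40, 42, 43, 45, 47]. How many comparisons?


Search for 28:
[0,14] mid=7 arr[7]=32
[0,6] mid=3 arr[3]=14
[4,6] mid=5 arr[5]=28
Total: 3 comparisons


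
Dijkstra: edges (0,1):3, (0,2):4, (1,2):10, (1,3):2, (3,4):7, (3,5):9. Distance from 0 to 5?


Dijkstra from 0:
Distances: {0: 0, 1: 3, 2: 4, 3: 5, 4: 12, 5: 14}
Shortest distance to 5 = 14, path = [0, 1, 3, 5]


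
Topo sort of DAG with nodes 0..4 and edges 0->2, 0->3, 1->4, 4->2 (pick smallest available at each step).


Kahn's algorithm, process smallest node first
Order: [0, 1, 3, 4, 2]


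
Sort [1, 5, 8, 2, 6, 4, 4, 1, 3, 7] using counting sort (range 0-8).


Count array: [0, 2, 1, 1, 2, 1, 1, 1, 1]
Reconstruct: [1, 1, 2, 3, 4, 4, 5, 6, 7, 8]


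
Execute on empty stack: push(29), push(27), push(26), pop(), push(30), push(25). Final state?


push(29) -> [29]
push(27) -> [29, 27]
push(26) -> [29, 27, 26]
pop() returns 26 -> [29, 27]
push(30) -> [29, 27, 30]
push(25) -> [29, 27, 30, 25]
Final stack (bottom to top): [29, 27, 30, 25]


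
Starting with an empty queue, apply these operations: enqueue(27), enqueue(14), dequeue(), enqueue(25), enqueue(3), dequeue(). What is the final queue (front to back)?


enqueue(27) -> [27]
enqueue(14) -> [27, 14]
dequeue() returns 27 -> [14]
enqueue(25) -> [14, 25]
enqueue(3) -> [14, 25, 3]
dequeue() returns 14 -> [25, 3]
Final queue (front to back): [25, 3]


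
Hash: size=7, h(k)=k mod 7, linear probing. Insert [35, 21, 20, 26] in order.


Insertions: 35->slot 0; 21->slot 1; 20->slot 6; 26->slot 5
Table: [35, 21, None, None, None, 26, 20]


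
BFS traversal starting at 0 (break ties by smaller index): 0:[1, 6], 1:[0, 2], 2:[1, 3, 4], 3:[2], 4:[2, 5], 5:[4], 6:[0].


BFS queue: start with [0]
Visit order: [0, 1, 6, 2, 3, 4, 5]


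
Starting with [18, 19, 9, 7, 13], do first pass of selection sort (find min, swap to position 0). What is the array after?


After one pass: [7, 19, 9, 18, 13]


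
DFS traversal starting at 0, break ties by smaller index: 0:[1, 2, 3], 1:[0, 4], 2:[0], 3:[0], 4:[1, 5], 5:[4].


DFS stack-based: start with [0]
Visit order: [0, 1, 4, 5, 2, 3]


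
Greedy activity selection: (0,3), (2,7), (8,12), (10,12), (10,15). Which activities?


Greedy: pick earliest-ending, then skip overlaps.
Selected (2 activities): [(0, 3), (8, 12)]


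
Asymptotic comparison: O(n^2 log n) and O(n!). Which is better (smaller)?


n^2 log n grows slower than factorial
O(n^2 log n) is asymptotically smaller; O(n!) grows faster


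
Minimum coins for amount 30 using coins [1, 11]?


dp[0]=0; dp[i]=1+min(dp[i-c] for c in coins)
...dp[25]=5, dp[26]=6, dp[27]=7, dp[28]=8, dp[29]=9, dp[30]=10
Minimum coins for 30 = 10


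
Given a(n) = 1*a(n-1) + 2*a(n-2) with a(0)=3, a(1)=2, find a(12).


Build bottom-up:
...a(10)=1708, a(11)=3412, a(12)=1*3412+2*1708=6828


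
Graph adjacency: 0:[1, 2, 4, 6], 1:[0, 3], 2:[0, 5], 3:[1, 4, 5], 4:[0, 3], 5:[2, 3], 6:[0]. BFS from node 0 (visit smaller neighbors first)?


BFS queue: start with [0]
Visit order: [0, 1, 2, 4, 6, 3, 5]


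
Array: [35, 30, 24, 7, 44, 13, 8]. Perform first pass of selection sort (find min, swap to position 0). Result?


After one pass: [7, 30, 24, 35, 44, 13, 8]


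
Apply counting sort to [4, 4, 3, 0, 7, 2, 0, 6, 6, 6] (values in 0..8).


Count array: [2, 0, 1, 1, 2, 0, 3, 1, 0]
Reconstruct: [0, 0, 2, 3, 4, 4, 6, 6, 6, 7]


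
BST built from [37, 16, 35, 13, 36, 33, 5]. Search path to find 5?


BST root = 37
Search for 5: compare at each node
Path: [37, 16, 13, 5]


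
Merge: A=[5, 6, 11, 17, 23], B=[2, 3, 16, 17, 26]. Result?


Compare heads, take smaller each step.
Merged: [2, 3, 5, 6, 11, 16, 17, 17, 23, 26]


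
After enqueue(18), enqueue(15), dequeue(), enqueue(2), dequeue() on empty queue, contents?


enqueue(18) -> [18]
enqueue(15) -> [18, 15]
dequeue() returns 18 -> [15]
enqueue(2) -> [15, 2]
dequeue() returns 15 -> [2]
Final queue (front to back): [2]


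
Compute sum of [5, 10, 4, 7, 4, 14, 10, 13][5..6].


Prefix sums: [0, 5, 15, 19, 26, 30, 44, 54, 67]
Sum[5..6] = prefix[7] - prefix[5] = 54 - 30 = 24


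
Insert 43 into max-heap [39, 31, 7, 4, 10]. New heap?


Append 43: [39, 31, 7, 4, 10, 43]
Bubble up: swap idx 5(43) with idx 2(7); swap idx 2(43) with idx 0(39)
Result: [43, 31, 39, 4, 10, 7]


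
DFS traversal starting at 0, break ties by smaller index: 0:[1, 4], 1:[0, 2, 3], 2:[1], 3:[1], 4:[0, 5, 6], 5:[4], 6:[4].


DFS stack-based: start with [0]
Visit order: [0, 1, 2, 3, 4, 5, 6]


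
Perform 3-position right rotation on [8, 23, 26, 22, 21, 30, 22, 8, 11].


Right rotate by 3: [22, 8, 11, 8, 23, 26, 22, 21, 30]


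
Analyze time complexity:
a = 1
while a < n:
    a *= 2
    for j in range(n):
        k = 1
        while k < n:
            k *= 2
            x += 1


Per nesting level: O(log n) * O(n) * O(log n) = O(n (log n)^2)
Complexity: O(n (log n)^2)


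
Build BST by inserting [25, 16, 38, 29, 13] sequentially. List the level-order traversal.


Root = 25; build tree by BST insertion.
Level-Order traversal: [25, 16, 38, 13, 29]


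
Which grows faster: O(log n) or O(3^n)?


logarithmic grows slower than exponential (base 3)
O(log n) is asymptotically smaller; O(3^n) grows faster


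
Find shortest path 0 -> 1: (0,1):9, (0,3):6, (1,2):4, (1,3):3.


Dijkstra from 0:
Distances: {0: 0, 1: 9, 2: 13, 3: 6}
Shortest distance to 1 = 9, path = [0, 1]


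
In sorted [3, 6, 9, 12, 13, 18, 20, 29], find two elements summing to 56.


Two pointers: lo=0, hi=7
No pair sums to 56


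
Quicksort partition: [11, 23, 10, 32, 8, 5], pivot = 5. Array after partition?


Elements <= 5 go left of pivot.
Result: [5, 23, 10, 32, 8, 11], pivot at index 0


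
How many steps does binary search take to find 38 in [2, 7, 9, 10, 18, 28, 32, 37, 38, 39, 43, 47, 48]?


Search for 38:
[0,12] mid=6 arr[6]=32
[7,12] mid=9 arr[9]=39
[7,8] mid=7 arr[7]=37
[8,8] mid=8 arr[8]=38
Total: 4 comparisons


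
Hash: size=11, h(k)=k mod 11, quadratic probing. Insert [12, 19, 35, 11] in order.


Insertions: 12->slot 1; 19->slot 8; 35->slot 2; 11->slot 0
Table: [11, 12, 35, None, None, None, None, None, 19, None, None]


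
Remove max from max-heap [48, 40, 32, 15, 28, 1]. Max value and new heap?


Max = 48
Replace root with last, heapify down
Resulting heap: [40, 28, 32, 15, 1]


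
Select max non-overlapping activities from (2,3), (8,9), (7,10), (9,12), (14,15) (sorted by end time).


Greedy: pick earliest-ending, then skip overlaps.
Selected (4 activities): [(2, 3), (8, 9), (9, 12), (14, 15)]


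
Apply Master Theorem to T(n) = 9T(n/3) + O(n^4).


a=9, b=3, c=4. log_3(9)=2 < c=4. Case 3: O(n^c) = O(n^4)
Complexity: O(n^4)


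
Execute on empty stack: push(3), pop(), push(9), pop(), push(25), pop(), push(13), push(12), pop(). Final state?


push(3) -> [3]
pop() returns 3 -> []
push(9) -> [9]
pop() returns 9 -> []
push(25) -> [25]
pop() returns 25 -> []
push(13) -> [13]
push(12) -> [13, 12]
pop() returns 12 -> [13]
Final stack (bottom to top): [13]


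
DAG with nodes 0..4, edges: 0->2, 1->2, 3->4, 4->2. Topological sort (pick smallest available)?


Kahn's algorithm, process smallest node first
Order: [0, 1, 3, 4, 2]


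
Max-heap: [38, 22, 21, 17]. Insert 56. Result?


Append 56: [38, 22, 21, 17, 56]
Bubble up: swap idx 4(56) with idx 1(22); swap idx 1(56) with idx 0(38)
Result: [56, 38, 21, 17, 22]


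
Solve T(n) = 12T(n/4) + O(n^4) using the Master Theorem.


a=12, b=4, c=4. log_4(12)=1.792 < c=4. Case 3: O(n^c) = O(n^4)
Complexity: O(n^4)


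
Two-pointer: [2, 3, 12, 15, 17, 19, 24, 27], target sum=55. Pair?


Two pointers: lo=0, hi=7
No pair sums to 55


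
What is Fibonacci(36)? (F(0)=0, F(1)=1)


F(n)=F(n-1)+F(n-2)
...F(34)=5702887, F(35)=9227465, F(36)=14930352


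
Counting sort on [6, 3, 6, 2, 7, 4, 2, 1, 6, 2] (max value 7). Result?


Count array: [0, 1, 3, 1, 1, 0, 3, 1]
Reconstruct: [1, 2, 2, 2, 3, 4, 6, 6, 6, 7]


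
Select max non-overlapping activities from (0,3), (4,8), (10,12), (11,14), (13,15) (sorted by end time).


Greedy: pick earliest-ending, then skip overlaps.
Selected (4 activities): [(0, 3), (4, 8), (10, 12), (13, 15)]


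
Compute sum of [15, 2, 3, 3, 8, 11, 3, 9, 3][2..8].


Prefix sums: [0, 15, 17, 20, 23, 31, 42, 45, 54, 57]
Sum[2..8] = prefix[9] - prefix[2] = 57 - 17 = 40


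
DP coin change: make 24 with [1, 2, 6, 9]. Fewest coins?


dp[0]=0; dp[i]=1+min(dp[i-c] for c in coins)
...dp[19]=3, dp[20]=3, dp[21]=3, dp[22]=4, dp[23]=4, dp[24]=3
Minimum coins for 24 = 3


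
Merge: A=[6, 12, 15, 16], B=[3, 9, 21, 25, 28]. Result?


Compare heads, take smaller each step.
Merged: [3, 6, 9, 12, 15, 16, 21, 25, 28]


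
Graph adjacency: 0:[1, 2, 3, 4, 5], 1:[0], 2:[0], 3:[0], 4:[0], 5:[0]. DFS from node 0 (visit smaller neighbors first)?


DFS stack-based: start with [0]
Visit order: [0, 1, 2, 3, 4, 5]


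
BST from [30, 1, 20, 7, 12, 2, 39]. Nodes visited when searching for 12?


BST root = 30
Search for 12: compare at each node
Path: [30, 1, 20, 7, 12]


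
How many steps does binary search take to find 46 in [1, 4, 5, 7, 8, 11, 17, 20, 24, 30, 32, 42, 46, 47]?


Search for 46:
[0,13] mid=6 arr[6]=17
[7,13] mid=10 arr[10]=32
[11,13] mid=12 arr[12]=46
Total: 3 comparisons


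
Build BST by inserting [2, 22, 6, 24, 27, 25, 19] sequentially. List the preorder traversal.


Root = 2; build tree by BST insertion.
Preorder traversal: [2, 22, 6, 19, 24, 27, 25]


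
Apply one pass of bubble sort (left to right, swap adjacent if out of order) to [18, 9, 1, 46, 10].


After one pass: [9, 1, 18, 10, 46]


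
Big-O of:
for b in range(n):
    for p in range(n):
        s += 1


Per nesting level: O(n) * O(n) = O(n^2)
Complexity: O(n^2)


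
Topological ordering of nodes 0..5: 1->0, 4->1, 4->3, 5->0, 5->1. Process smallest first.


Kahn's algorithm, process smallest node first
Order: [2, 4, 3, 5, 1, 0]


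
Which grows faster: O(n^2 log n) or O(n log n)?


linearithmic grows slower than n^2 log n
O(n log n) is asymptotically smaller; O(n^2 log n) grows faster


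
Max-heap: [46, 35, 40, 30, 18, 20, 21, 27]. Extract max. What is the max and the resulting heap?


Max = 46
Replace root with last, heapify down
Resulting heap: [40, 35, 27, 30, 18, 20, 21]


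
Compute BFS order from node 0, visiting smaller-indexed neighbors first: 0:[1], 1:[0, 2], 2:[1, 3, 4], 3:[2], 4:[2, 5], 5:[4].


BFS queue: start with [0]
Visit order: [0, 1, 2, 3, 4, 5]


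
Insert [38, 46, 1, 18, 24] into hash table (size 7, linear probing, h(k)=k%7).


Insertions: 38->slot 3; 46->slot 4; 1->slot 1; 18->slot 5; 24->slot 6
Table: [None, 1, None, 38, 46, 18, 24]


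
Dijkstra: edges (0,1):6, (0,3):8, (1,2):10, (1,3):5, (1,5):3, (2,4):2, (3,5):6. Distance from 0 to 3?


Dijkstra from 0:
Distances: {0: 0, 1: 6, 2: 16, 3: 8, 4: 18, 5: 9}
Shortest distance to 3 = 8, path = [0, 3]


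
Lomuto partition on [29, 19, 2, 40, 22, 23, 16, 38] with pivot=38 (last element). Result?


Elements <= 38 go left of pivot.
Result: [29, 19, 2, 22, 23, 16, 38, 40], pivot at index 6


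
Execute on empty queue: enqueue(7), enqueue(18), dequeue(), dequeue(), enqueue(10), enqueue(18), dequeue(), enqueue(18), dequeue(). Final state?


enqueue(7) -> [7]
enqueue(18) -> [7, 18]
dequeue() returns 7 -> [18]
dequeue() returns 18 -> []
enqueue(10) -> [10]
enqueue(18) -> [10, 18]
dequeue() returns 10 -> [18]
enqueue(18) -> [18, 18]
dequeue() returns 18 -> [18]
Final queue (front to back): [18]


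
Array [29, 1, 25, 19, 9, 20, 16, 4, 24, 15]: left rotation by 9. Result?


Left rotate by 9: [15, 29, 1, 25, 19, 9, 20, 16, 4, 24]


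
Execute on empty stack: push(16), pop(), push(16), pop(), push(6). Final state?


push(16) -> [16]
pop() returns 16 -> []
push(16) -> [16]
pop() returns 16 -> []
push(6) -> [6]
Final stack (bottom to top): [6]


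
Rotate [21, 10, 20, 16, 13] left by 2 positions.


Left rotate by 2: [20, 16, 13, 21, 10]


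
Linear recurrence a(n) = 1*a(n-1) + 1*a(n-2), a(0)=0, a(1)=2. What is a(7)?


Build bottom-up:
...a(5)=10, a(6)=16, a(7)=1*16+1*10=26


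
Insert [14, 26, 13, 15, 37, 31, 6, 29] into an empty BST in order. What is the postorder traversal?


Root = 14; build tree by BST insertion.
Postorder traversal: [6, 13, 15, 29, 31, 37, 26, 14]


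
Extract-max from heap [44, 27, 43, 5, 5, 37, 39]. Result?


Max = 44
Replace root with last, heapify down
Resulting heap: [43, 27, 39, 5, 5, 37]


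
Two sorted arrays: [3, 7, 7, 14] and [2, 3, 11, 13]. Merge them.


Compare heads, take smaller each step.
Merged: [2, 3, 3, 7, 7, 11, 13, 14]


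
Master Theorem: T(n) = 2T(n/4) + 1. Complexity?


a=2, b=4, c=0. log_4(2)=0.5 > c=0. Case 1: O(n^log_b(a)) = O(sqrt(n))
Complexity: O(sqrt(n))


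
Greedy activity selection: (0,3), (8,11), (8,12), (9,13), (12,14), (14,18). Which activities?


Greedy: pick earliest-ending, then skip overlaps.
Selected (4 activities): [(0, 3), (8, 11), (12, 14), (14, 18)]


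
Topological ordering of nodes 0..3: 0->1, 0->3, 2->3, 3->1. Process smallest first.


Kahn's algorithm, process smallest node first
Order: [0, 2, 3, 1]


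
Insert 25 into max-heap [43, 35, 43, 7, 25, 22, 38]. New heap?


Append 25: [43, 35, 43, 7, 25, 22, 38, 25]
Bubble up: swap idx 7(25) with idx 3(7)
Result: [43, 35, 43, 25, 25, 22, 38, 7]


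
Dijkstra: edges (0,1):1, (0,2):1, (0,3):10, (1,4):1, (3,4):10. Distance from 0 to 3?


Dijkstra from 0:
Distances: {0: 0, 1: 1, 2: 1, 3: 10, 4: 2}
Shortest distance to 3 = 10, path = [0, 3]


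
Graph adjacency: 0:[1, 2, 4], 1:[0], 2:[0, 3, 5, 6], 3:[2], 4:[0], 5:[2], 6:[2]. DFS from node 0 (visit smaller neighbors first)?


DFS stack-based: start with [0]
Visit order: [0, 1, 2, 3, 5, 6, 4]


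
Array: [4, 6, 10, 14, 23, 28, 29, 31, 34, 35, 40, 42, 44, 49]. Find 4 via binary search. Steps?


Search for 4:
[0,13] mid=6 arr[6]=29
[0,5] mid=2 arr[2]=10
[0,1] mid=0 arr[0]=4
Total: 3 comparisons


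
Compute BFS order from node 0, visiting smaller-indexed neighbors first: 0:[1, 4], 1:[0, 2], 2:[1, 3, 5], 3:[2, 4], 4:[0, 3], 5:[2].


BFS queue: start with [0]
Visit order: [0, 1, 4, 2, 3, 5]


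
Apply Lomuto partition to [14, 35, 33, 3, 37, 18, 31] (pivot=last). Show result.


Elements <= 31 go left of pivot.
Result: [14, 3, 18, 31, 37, 33, 35], pivot at index 3


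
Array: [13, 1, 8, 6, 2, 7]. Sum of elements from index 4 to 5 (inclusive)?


Prefix sums: [0, 13, 14, 22, 28, 30, 37]
Sum[4..5] = prefix[6] - prefix[4] = 37 - 28 = 9


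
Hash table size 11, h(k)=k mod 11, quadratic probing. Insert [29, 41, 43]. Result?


Insertions: 29->slot 7; 41->slot 8; 43->slot 10
Table: [None, None, None, None, None, None, None, 29, 41, None, 43]


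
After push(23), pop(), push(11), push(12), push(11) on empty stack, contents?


push(23) -> [23]
pop() returns 23 -> []
push(11) -> [11]
push(12) -> [11, 12]
push(11) -> [11, 12, 11]
Final stack (bottom to top): [11, 12, 11]


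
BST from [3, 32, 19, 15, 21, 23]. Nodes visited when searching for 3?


BST root = 3
Search for 3: compare at each node
Path: [3]


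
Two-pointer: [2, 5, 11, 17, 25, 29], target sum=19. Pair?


Two pointers: lo=0, hi=5
Found pair: (2, 17) summing to 19


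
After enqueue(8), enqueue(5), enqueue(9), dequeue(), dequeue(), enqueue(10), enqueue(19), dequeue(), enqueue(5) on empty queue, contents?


enqueue(8) -> [8]
enqueue(5) -> [8, 5]
enqueue(9) -> [8, 5, 9]
dequeue() returns 8 -> [5, 9]
dequeue() returns 5 -> [9]
enqueue(10) -> [9, 10]
enqueue(19) -> [9, 10, 19]
dequeue() returns 9 -> [10, 19]
enqueue(5) -> [10, 19, 5]
Final queue (front to back): [10, 19, 5]


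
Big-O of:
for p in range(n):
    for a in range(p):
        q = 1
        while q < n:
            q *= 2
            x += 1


Per nesting level: O(n) * O(n) [triangular over p] * O(log n) = O(n^2 log n)
Complexity: O(n^2 log n)


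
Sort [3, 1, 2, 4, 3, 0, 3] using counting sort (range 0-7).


Count array: [1, 1, 1, 3, 1, 0, 0, 0]
Reconstruct: [0, 1, 2, 3, 3, 3, 4]


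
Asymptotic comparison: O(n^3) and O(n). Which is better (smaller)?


linear grows slower than cubic
O(n) is asymptotically smaller; O(n^3) grows faster


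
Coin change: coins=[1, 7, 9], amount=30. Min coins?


dp[0]=0; dp[i]=1+min(dp[i-c] for c in coins)
...dp[25]=3, dp[26]=4, dp[27]=3, dp[28]=4, dp[29]=5, dp[30]=4
Minimum coins for 30 = 4


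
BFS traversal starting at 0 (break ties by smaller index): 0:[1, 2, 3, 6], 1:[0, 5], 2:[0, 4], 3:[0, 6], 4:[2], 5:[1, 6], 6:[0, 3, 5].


BFS queue: start with [0]
Visit order: [0, 1, 2, 3, 6, 5, 4]


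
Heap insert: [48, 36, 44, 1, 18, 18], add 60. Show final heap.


Append 60: [48, 36, 44, 1, 18, 18, 60]
Bubble up: swap idx 6(60) with idx 2(44); swap idx 2(60) with idx 0(48)
Result: [60, 36, 48, 1, 18, 18, 44]


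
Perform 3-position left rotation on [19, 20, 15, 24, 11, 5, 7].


Left rotate by 3: [24, 11, 5, 7, 19, 20, 15]


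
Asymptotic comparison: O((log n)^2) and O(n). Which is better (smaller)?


polylogarithmic grows slower than linear
O((log n)^2) is asymptotically smaller; O(n) grows faster


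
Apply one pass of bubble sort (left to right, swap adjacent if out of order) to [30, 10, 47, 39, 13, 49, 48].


After one pass: [10, 30, 39, 13, 47, 48, 49]


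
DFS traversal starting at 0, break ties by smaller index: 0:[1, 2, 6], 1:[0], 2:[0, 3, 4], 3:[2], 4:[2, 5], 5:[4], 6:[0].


DFS stack-based: start with [0]
Visit order: [0, 1, 2, 3, 4, 5, 6]
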